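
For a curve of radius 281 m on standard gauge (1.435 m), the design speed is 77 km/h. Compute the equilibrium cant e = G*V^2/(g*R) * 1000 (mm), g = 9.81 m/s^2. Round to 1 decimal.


Convert speed: V = 77 / 3.6 = 21.3889 m/s
Apply formula: e = 1.435 * 21.3889^2 / (9.81 * 281)
e = 1.435 * 457.4846 / 2756.61
e = 0.238151 m = 238.2 mm

238.2


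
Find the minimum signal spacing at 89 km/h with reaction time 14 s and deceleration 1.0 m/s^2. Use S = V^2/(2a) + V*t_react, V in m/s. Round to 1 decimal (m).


V = 89 / 3.6 = 24.7222 m/s
Braking distance = 24.7222^2 / (2*1.0) = 305.5941 m
Sighting distance = 24.7222 * 14 = 346.1111 m
S = 305.5941 + 346.1111 = 651.7 m

651.7


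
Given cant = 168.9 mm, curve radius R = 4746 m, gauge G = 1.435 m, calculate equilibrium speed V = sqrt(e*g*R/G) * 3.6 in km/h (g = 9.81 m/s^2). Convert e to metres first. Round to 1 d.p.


Convert cant: e = 168.9 mm = 0.1689 m
V_ms = sqrt(0.1689 * 9.81 * 4746 / 1.435)
V_ms = sqrt(5479.923424) = 74.0265 m/s
V = 74.0265 * 3.6 = 266.5 km/h

266.5


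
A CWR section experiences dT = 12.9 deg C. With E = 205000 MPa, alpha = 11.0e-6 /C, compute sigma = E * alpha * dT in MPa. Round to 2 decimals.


sigma = E * alpha * dT
sigma = 205000 * 11.0e-6 * 12.9
sigma = 2.255 * 12.9
sigma = 29.09 MPa

29.09


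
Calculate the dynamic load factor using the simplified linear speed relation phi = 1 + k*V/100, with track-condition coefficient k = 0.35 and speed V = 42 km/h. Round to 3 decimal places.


phi = 1 + k * V / 100
phi = 1 + 0.35 * 42 / 100
phi = 1 + 0.147
phi = 1.147

1.147


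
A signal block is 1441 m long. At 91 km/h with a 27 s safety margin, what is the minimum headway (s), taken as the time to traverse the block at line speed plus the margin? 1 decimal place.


V = 91 / 3.6 = 25.2778 m/s
Block traversal time = 1441 / 25.2778 = 57.0066 s
Headway = 57.0066 + 27
Headway = 84.0 s

84.0


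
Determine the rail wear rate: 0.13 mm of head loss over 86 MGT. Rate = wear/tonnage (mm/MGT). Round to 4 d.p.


Wear rate = total wear / cumulative tonnage
Rate = 0.13 / 86
Rate = 0.0015 mm/MGT

0.0015


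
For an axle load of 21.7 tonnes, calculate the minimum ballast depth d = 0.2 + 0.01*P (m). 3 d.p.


d = 0.2 + 0.01 * 21.7
d = 0.2 + 0.217
d = 0.417 m

0.417


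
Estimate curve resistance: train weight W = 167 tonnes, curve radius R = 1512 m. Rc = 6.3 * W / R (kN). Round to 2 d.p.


Rc = 6.3 * W / R
Rc = 6.3 * 167 / 1512
Rc = 1052.1 / 1512
Rc = 0.70 kN

0.70


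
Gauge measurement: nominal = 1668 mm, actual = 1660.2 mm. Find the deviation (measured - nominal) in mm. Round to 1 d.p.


Deviation = measured - nominal
Deviation = 1660.2 - 1668
Deviation = -7.8 mm

-7.8


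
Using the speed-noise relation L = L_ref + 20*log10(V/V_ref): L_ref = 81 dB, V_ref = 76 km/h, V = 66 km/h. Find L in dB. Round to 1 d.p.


V/V_ref = 66 / 76 = 0.868421
log10(0.868421) = -0.06127
20 * -0.06127 = -1.2254
L = 81 + -1.2254 = 79.8 dB

79.8


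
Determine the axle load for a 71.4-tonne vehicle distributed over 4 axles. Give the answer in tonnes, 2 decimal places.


Load per axle = total weight / number of axles
Load = 71.4 / 4
Load = 17.85 tonnes

17.85


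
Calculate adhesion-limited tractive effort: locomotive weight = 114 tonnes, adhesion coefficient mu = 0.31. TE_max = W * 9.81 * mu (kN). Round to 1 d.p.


TE_max = W * g * mu
TE_max = 114 * 9.81 * 0.31
TE_max = 1118.34 * 0.31
TE_max = 346.7 kN

346.7


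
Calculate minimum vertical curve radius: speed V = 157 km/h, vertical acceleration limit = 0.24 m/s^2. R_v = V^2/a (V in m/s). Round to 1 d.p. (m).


Convert speed: V = 157 / 3.6 = 43.6111 m/s
V^2 = 1901.929 m^2/s^2
R_v = 1901.929 / 0.24
R_v = 7924.7 m

7924.7


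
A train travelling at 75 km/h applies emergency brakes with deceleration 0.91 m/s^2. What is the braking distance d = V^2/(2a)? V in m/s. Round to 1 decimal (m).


Convert speed: V = 75 / 3.6 = 20.8333 m/s
V^2 = 434.0278
d = 434.0278 / (2 * 0.91)
d = 434.0278 / 1.82
d = 238.5 m

238.5


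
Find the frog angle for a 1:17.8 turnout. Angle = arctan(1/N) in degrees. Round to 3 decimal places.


1/N = 1/17.8 = 0.05618
angle = arctan(0.05618) = 0.056121 rad
angle = 0.056121 * 180/pi = 3.215 degrees

3.215


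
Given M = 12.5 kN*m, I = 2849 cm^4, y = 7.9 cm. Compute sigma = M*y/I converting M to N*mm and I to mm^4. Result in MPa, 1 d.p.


Convert units:
M = 12.5 kN*m = 12500000 N*mm
y = 7.9 cm = 79 mm
I = 2849 cm^4 = 28490000 mm^4
sigma = 12500000 * 79 / 28490000
sigma = 34.7 MPa

34.7


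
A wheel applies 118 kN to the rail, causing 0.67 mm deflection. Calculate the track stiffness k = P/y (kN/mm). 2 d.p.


Track stiffness k = P / y
k = 118 / 0.67
k = 176.12 kN/mm

176.12


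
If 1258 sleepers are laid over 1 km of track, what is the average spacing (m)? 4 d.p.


Spacing = 1000 m / number of sleepers
Spacing = 1000 / 1258
Spacing = 0.7949 m

0.7949


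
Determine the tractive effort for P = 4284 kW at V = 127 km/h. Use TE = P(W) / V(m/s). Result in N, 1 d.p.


Convert: P = 4284 kW = 4284000 W
V = 127 / 3.6 = 35.2778 m/s
TE = 4284000 / 35.2778
TE = 121436.2 N

121436.2


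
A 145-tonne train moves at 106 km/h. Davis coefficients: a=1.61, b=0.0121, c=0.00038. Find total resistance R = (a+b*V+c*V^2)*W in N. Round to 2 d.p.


b*V = 0.0121 * 106 = 1.2826
c*V^2 = 0.00038 * 11236 = 4.26968
R_per_t = 1.61 + 1.2826 + 4.26968 = 7.16228 N/t
R_total = 7.16228 * 145 = 1038.53 N

1038.53


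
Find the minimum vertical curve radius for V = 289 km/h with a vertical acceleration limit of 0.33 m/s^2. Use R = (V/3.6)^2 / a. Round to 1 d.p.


Convert speed: V = 289 / 3.6 = 80.2778 m/s
V^2 = 6444.5216 m^2/s^2
R_v = 6444.5216 / 0.33
R_v = 19528.9 m

19528.9


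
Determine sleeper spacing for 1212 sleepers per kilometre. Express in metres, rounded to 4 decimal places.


Spacing = 1000 m / number of sleepers
Spacing = 1000 / 1212
Spacing = 0.8251 m

0.8251


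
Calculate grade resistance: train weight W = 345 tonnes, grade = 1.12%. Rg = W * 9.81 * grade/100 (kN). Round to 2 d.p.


Rg = W * 9.81 * grade / 100
Rg = 345 * 9.81 * 1.12 / 100
Rg = 3384.45 * 0.0112
Rg = 37.91 kN

37.91


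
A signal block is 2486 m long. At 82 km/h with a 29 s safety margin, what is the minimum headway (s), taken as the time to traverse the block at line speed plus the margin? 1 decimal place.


V = 82 / 3.6 = 22.7778 m/s
Block traversal time = 2486 / 22.7778 = 109.1415 s
Headway = 109.1415 + 29
Headway = 138.1 s

138.1


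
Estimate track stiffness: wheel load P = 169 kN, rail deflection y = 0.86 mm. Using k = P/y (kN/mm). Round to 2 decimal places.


Track stiffness k = P / y
k = 169 / 0.86
k = 196.51 kN/mm

196.51


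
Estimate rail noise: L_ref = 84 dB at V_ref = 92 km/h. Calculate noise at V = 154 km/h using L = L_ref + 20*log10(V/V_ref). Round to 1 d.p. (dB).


V/V_ref = 154 / 92 = 1.673913
log10(1.673913) = 0.223733
20 * 0.223733 = 4.4747
L = 84 + 4.4747 = 88.5 dB

88.5


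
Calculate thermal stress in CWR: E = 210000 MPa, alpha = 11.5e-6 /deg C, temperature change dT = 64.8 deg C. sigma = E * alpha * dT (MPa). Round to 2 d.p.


sigma = E * alpha * dT
sigma = 210000 * 11.5e-6 * 64.8
sigma = 2.415 * 64.8
sigma = 156.49 MPa

156.49


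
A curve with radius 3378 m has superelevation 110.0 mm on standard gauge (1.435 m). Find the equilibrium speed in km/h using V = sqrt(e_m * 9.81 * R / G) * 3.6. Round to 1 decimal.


Convert cant: e = 110.0 mm = 0.1100 m
V_ms = sqrt(0.1100 * 9.81 * 3378 / 1.435)
V_ms = sqrt(2540.20892) = 50.4005 m/s
V = 50.4005 * 3.6 = 181.4 km/h

181.4


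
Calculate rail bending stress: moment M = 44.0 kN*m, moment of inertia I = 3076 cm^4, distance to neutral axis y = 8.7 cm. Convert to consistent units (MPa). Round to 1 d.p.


Convert units:
M = 44.0 kN*m = 44000000 N*mm
y = 8.7 cm = 87 mm
I = 3076 cm^4 = 30760000 mm^4
sigma = 44000000 * 87 / 30760000
sigma = 124.4 MPa

124.4


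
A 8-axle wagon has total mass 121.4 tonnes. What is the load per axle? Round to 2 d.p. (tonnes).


Load per axle = total weight / number of axles
Load = 121.4 / 8
Load = 15.18 tonnes

15.18


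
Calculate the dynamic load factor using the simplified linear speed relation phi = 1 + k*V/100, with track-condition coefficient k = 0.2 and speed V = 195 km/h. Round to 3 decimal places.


phi = 1 + k * V / 100
phi = 1 + 0.2 * 195 / 100
phi = 1 + 0.39
phi = 1.390

1.390


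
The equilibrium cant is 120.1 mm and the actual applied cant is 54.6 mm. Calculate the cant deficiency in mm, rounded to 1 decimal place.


Cant deficiency = equilibrium cant - actual cant
CD = 120.1 - 54.6
CD = 65.5 mm

65.5


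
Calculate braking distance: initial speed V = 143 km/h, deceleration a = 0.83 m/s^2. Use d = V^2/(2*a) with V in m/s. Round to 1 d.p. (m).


Convert speed: V = 143 / 3.6 = 39.7222 m/s
V^2 = 1577.8549
d = 1577.8549 / (2 * 0.83)
d = 1577.8549 / 1.66
d = 950.5 m

950.5


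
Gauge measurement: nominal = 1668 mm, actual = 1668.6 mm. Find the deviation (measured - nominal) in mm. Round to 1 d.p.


Deviation = measured - nominal
Deviation = 1668.6 - 1668
Deviation = 0.6 mm

0.6


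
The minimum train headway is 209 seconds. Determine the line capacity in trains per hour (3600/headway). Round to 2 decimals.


Capacity = 3600 / headway
Capacity = 3600 / 209
Capacity = 17.22 trains/hour

17.22


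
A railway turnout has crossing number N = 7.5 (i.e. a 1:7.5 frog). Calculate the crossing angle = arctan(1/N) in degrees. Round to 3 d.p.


1/N = 1/7.5 = 0.133333
angle = arctan(0.133333) = 0.132552 rad
angle = 0.132552 * 180/pi = 7.595 degrees

7.595


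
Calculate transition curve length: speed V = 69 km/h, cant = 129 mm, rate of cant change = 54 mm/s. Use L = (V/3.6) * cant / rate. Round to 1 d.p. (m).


Convert speed: V = 69 / 3.6 = 19.1667 m/s
L = 19.1667 * 129 / 54
L = 2472.5 / 54
L = 45.8 m

45.8


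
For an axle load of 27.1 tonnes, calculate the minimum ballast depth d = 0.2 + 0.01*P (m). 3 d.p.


d = 0.2 + 0.01 * 27.1
d = 0.2 + 0.271
d = 0.471 m

0.471


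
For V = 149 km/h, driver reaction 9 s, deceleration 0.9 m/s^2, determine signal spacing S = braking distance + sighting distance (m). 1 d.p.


V = 149 / 3.6 = 41.3889 m/s
Braking distance = 41.3889^2 / (2*0.9) = 951.689 m
Sighting distance = 41.3889 * 9 = 372.5 m
S = 951.689 + 372.5 = 1324.2 m

1324.2


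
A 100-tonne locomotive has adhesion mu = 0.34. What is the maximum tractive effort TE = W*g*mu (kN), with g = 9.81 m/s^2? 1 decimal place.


TE_max = W * g * mu
TE_max = 100 * 9.81 * 0.34
TE_max = 981.0 * 0.34
TE_max = 333.5 kN

333.5


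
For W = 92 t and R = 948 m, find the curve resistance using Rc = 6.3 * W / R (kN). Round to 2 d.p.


Rc = 6.3 * W / R
Rc = 6.3 * 92 / 948
Rc = 579.6 / 948
Rc = 0.61 kN

0.61


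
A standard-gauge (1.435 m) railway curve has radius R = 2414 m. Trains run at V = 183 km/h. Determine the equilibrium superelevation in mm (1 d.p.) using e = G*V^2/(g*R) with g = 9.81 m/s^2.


Convert speed: V = 183 / 3.6 = 50.8333 m/s
Apply formula: e = 1.435 * 50.8333^2 / (9.81 * 2414)
e = 1.435 * 2584.0278 / 23681.34
e = 0.156582 m = 156.6 mm

156.6


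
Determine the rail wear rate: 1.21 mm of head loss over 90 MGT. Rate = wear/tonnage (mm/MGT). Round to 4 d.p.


Wear rate = total wear / cumulative tonnage
Rate = 1.21 / 90
Rate = 0.0134 mm/MGT

0.0134


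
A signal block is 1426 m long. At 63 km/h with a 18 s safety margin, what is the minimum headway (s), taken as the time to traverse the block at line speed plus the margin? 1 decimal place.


V = 63 / 3.6 = 17.5 m/s
Block traversal time = 1426 / 17.5 = 81.4857 s
Headway = 81.4857 + 18
Headway = 99.5 s

99.5


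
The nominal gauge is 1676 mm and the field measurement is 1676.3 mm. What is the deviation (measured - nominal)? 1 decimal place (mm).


Deviation = measured - nominal
Deviation = 1676.3 - 1676
Deviation = 0.3 mm

0.3


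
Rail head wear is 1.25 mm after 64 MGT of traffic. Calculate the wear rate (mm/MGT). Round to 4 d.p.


Wear rate = total wear / cumulative tonnage
Rate = 1.25 / 64
Rate = 0.0195 mm/MGT

0.0195


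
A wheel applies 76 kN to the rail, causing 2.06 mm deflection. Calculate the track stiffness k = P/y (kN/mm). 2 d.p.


Track stiffness k = P / y
k = 76 / 2.06
k = 36.89 kN/mm

36.89


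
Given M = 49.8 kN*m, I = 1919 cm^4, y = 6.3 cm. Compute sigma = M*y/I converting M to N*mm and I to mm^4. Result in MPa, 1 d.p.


Convert units:
M = 49.8 kN*m = 49800000 N*mm
y = 6.3 cm = 63 mm
I = 1919 cm^4 = 19190000 mm^4
sigma = 49800000 * 63 / 19190000
sigma = 163.5 MPa

163.5


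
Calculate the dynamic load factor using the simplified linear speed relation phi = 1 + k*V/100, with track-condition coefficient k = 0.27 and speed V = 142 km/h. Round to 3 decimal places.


phi = 1 + k * V / 100
phi = 1 + 0.27 * 142 / 100
phi = 1 + 0.3834
phi = 1.383

1.383


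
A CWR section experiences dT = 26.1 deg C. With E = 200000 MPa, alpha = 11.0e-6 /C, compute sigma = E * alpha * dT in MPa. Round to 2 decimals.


sigma = E * alpha * dT
sigma = 200000 * 11.0e-6 * 26.1
sigma = 2.2 * 26.1
sigma = 57.42 MPa

57.42


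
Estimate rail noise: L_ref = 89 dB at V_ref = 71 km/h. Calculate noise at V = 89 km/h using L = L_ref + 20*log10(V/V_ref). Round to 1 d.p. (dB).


V/V_ref = 89 / 71 = 1.253521
log10(1.253521) = 0.098132
20 * 0.098132 = 1.9626
L = 89 + 1.9626 = 91.0 dB

91.0


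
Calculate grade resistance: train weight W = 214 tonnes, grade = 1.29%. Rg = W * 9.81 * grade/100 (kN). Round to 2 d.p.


Rg = W * 9.81 * grade / 100
Rg = 214 * 9.81 * 1.29 / 100
Rg = 2099.34 * 0.0129
Rg = 27.08 kN

27.08


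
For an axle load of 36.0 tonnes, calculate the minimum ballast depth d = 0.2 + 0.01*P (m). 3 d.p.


d = 0.2 + 0.01 * 36.0
d = 0.2 + 0.36
d = 0.560 m

0.560


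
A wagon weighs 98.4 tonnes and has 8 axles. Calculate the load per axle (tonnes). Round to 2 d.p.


Load per axle = total weight / number of axles
Load = 98.4 / 8
Load = 12.30 tonnes

12.30


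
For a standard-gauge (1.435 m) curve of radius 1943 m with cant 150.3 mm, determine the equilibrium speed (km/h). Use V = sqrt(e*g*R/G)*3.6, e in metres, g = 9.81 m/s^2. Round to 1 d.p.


Convert cant: e = 150.3 mm = 0.1503 m
V_ms = sqrt(0.1503 * 9.81 * 1943 / 1.435)
V_ms = sqrt(1996.406097) = 44.6812 m/s
V = 44.6812 * 3.6 = 160.9 km/h

160.9


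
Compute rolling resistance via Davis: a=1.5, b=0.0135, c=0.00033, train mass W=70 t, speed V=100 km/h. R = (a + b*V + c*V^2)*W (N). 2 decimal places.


b*V = 0.0135 * 100 = 1.35
c*V^2 = 0.00033 * 10000 = 3.3
R_per_t = 1.5 + 1.35 + 3.3 = 6.15 N/t
R_total = 6.15 * 70 = 430.50 N

430.50


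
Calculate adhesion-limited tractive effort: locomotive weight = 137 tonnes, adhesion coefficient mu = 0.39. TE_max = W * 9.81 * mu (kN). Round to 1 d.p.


TE_max = W * g * mu
TE_max = 137 * 9.81 * 0.39
TE_max = 1343.97 * 0.39
TE_max = 524.1 kN

524.1


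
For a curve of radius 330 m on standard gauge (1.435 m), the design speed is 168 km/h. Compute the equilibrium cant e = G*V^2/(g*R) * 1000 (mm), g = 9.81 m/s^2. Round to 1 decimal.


Convert speed: V = 168 / 3.6 = 46.6667 m/s
Apply formula: e = 1.435 * 46.6667^2 / (9.81 * 330)
e = 1.435 * 2177.7778 / 3237.3
e = 0.965345 m = 965.3 mm

965.3


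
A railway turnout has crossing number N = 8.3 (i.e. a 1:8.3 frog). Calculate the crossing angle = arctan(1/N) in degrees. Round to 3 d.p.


1/N = 1/8.3 = 0.120482
angle = arctan(0.120482) = 0.119904 rad
angle = 0.119904 * 180/pi = 6.870 degrees

6.870


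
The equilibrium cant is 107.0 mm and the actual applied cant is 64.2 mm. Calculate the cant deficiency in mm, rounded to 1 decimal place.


Cant deficiency = equilibrium cant - actual cant
CD = 107.0 - 64.2
CD = 42.8 mm

42.8


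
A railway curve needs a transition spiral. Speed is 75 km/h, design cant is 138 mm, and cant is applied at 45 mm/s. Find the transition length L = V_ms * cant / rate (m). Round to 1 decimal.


Convert speed: V = 75 / 3.6 = 20.8333 m/s
L = 20.8333 * 138 / 45
L = 2875.0 / 45
L = 63.9 m

63.9


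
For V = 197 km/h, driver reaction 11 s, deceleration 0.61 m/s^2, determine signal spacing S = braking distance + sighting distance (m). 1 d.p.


V = 197 / 3.6 = 54.7222 m/s
Braking distance = 54.7222^2 / (2*0.61) = 2454.5259 m
Sighting distance = 54.7222 * 11 = 601.9444 m
S = 2454.5259 + 601.9444 = 3056.5 m

3056.5


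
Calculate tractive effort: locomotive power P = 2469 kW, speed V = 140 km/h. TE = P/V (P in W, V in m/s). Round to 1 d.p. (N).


Convert: P = 2469 kW = 2469000 W
V = 140 / 3.6 = 38.8889 m/s
TE = 2469000 / 38.8889
TE = 63488.6 N

63488.6


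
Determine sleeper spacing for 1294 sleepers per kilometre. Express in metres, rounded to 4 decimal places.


Spacing = 1000 m / number of sleepers
Spacing = 1000 / 1294
Spacing = 0.7728 m

0.7728


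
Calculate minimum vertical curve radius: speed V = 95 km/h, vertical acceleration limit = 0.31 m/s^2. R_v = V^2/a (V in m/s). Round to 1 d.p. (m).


Convert speed: V = 95 / 3.6 = 26.3889 m/s
V^2 = 696.3735 m^2/s^2
R_v = 696.3735 / 0.31
R_v = 2246.4 m

2246.4


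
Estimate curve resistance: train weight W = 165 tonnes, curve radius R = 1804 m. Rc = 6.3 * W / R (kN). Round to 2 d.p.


Rc = 6.3 * W / R
Rc = 6.3 * 165 / 1804
Rc = 1039.5 / 1804
Rc = 0.58 kN

0.58


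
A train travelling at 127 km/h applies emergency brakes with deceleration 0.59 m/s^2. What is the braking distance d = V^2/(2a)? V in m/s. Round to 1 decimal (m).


Convert speed: V = 127 / 3.6 = 35.2778 m/s
V^2 = 1244.5216
d = 1244.5216 / (2 * 0.59)
d = 1244.5216 / 1.18
d = 1054.7 m

1054.7


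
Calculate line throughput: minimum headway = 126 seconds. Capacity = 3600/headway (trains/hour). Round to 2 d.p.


Capacity = 3600 / headway
Capacity = 3600 / 126
Capacity = 28.57 trains/hour

28.57


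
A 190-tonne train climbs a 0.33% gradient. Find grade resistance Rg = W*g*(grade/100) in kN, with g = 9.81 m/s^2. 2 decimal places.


Rg = W * 9.81 * grade / 100
Rg = 190 * 9.81 * 0.33 / 100
Rg = 1863.9 * 0.0033
Rg = 6.15 kN

6.15


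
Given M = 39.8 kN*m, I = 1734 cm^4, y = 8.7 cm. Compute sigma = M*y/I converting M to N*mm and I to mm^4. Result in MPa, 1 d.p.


Convert units:
M = 39.8 kN*m = 39800000 N*mm
y = 8.7 cm = 87 mm
I = 1734 cm^4 = 17340000 mm^4
sigma = 39800000 * 87 / 17340000
sigma = 199.7 MPa

199.7


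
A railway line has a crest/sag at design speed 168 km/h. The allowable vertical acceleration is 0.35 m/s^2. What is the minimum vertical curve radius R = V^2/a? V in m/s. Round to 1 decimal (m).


Convert speed: V = 168 / 3.6 = 46.6667 m/s
V^2 = 2177.7778 m^2/s^2
R_v = 2177.7778 / 0.35
R_v = 6222.2 m

6222.2


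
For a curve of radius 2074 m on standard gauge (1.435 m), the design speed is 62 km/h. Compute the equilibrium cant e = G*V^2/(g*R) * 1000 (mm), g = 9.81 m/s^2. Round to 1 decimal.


Convert speed: V = 62 / 3.6 = 17.2222 m/s
Apply formula: e = 1.435 * 17.2222^2 / (9.81 * 2074)
e = 1.435 * 296.6049 / 20345.94
e = 0.02092 m = 20.9 mm

20.9


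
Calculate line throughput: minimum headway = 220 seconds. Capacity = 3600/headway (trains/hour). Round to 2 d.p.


Capacity = 3600 / headway
Capacity = 3600 / 220
Capacity = 16.36 trains/hour

16.36


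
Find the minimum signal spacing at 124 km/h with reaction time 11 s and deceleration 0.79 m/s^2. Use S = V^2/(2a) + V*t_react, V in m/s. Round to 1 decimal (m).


V = 124 / 3.6 = 34.4444 m/s
Braking distance = 34.4444^2 / (2*0.79) = 750.8986 m
Sighting distance = 34.4444 * 11 = 378.8889 m
S = 750.8986 + 378.8889 = 1129.8 m

1129.8


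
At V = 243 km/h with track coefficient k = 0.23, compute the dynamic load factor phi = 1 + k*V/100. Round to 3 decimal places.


phi = 1 + k * V / 100
phi = 1 + 0.23 * 243 / 100
phi = 1 + 0.5589
phi = 1.559

1.559


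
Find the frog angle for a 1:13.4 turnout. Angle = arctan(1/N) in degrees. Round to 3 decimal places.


1/N = 1/13.4 = 0.074627
angle = arctan(0.074627) = 0.074489 rad
angle = 0.074489 * 180/pi = 4.268 degrees

4.268


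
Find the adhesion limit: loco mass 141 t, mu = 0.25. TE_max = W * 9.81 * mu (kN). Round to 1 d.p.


TE_max = W * g * mu
TE_max = 141 * 9.81 * 0.25
TE_max = 1383.21 * 0.25
TE_max = 345.8 kN

345.8


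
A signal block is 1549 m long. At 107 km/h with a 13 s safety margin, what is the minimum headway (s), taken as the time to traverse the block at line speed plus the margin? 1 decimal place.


V = 107 / 3.6 = 29.7222 m/s
Block traversal time = 1549 / 29.7222 = 52.1159 s
Headway = 52.1159 + 13
Headway = 65.1 s

65.1


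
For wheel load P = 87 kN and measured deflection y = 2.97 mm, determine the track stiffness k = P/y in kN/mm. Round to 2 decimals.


Track stiffness k = P / y
k = 87 / 2.97
k = 29.29 kN/mm

29.29


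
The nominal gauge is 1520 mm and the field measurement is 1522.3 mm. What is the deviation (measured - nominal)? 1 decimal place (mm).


Deviation = measured - nominal
Deviation = 1522.3 - 1520
Deviation = 2.3 mm

2.3


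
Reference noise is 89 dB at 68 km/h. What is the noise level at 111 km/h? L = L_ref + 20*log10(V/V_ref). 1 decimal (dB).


V/V_ref = 111 / 68 = 1.632353
log10(1.632353) = 0.212814
20 * 0.212814 = 4.2563
L = 89 + 4.2563 = 93.3 dB

93.3


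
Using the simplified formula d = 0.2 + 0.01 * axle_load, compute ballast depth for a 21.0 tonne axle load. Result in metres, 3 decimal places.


d = 0.2 + 0.01 * 21.0
d = 0.2 + 0.21
d = 0.410 m

0.410


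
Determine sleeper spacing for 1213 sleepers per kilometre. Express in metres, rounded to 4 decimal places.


Spacing = 1000 m / number of sleepers
Spacing = 1000 / 1213
Spacing = 0.8244 m

0.8244


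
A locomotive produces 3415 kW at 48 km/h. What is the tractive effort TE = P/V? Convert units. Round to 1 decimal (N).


Convert: P = 3415 kW = 3415000 W
V = 48 / 3.6 = 13.3333 m/s
TE = 3415000 / 13.3333
TE = 256125.0 N

256125.0


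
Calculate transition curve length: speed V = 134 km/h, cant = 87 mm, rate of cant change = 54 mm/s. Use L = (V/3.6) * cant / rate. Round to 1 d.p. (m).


Convert speed: V = 134 / 3.6 = 37.2222 m/s
L = 37.2222 * 87 / 54
L = 3238.3333 / 54
L = 60.0 m

60.0


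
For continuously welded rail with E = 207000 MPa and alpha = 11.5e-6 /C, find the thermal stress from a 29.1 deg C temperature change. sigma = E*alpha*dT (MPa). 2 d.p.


sigma = E * alpha * dT
sigma = 207000 * 11.5e-6 * 29.1
sigma = 2.3805 * 29.1
sigma = 69.27 MPa

69.27


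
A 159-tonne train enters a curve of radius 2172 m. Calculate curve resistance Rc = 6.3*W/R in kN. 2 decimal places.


Rc = 6.3 * W / R
Rc = 6.3 * 159 / 2172
Rc = 1001.7 / 2172
Rc = 0.46 kN

0.46


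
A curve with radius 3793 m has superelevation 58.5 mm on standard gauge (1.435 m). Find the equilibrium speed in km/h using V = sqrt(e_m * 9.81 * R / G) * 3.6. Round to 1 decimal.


Convert cant: e = 58.5 mm = 0.0585 m
V_ms = sqrt(0.0585 * 9.81 * 3793 / 1.435)
V_ms = sqrt(1516.896031) = 38.9473 m/s
V = 38.9473 * 3.6 = 140.2 km/h

140.2


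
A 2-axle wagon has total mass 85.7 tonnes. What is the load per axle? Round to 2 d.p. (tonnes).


Load per axle = total weight / number of axles
Load = 85.7 / 2
Load = 42.85 tonnes

42.85


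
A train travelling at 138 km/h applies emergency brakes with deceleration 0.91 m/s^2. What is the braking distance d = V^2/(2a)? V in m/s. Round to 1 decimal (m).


Convert speed: V = 138 / 3.6 = 38.3333 m/s
V^2 = 1469.4444
d = 1469.4444 / (2 * 0.91)
d = 1469.4444 / 1.82
d = 807.4 m

807.4


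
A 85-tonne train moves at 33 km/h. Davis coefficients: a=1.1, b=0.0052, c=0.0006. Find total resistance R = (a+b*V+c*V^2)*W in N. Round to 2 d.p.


b*V = 0.0052 * 33 = 0.1716
c*V^2 = 0.0006 * 1089 = 0.6534
R_per_t = 1.1 + 0.1716 + 0.6534 = 1.925 N/t
R_total = 1.925 * 85 = 163.63 N

163.63


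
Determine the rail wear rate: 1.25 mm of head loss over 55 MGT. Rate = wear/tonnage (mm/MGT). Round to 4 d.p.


Wear rate = total wear / cumulative tonnage
Rate = 1.25 / 55
Rate = 0.0227 mm/MGT

0.0227


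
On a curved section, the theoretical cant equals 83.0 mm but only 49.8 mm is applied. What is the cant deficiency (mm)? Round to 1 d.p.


Cant deficiency = equilibrium cant - actual cant
CD = 83.0 - 49.8
CD = 33.2 mm

33.2


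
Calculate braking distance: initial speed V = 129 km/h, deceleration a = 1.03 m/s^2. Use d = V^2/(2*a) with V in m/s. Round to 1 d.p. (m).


Convert speed: V = 129 / 3.6 = 35.8333 m/s
V^2 = 1284.0278
d = 1284.0278 / (2 * 1.03)
d = 1284.0278 / 2.06
d = 623.3 m

623.3


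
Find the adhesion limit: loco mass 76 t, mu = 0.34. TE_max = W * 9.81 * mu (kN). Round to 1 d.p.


TE_max = W * g * mu
TE_max = 76 * 9.81 * 0.34
TE_max = 745.56 * 0.34
TE_max = 253.5 kN

253.5


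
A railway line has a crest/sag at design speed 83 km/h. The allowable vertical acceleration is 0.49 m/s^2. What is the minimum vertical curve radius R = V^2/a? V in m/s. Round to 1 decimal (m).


Convert speed: V = 83 / 3.6 = 23.0556 m/s
V^2 = 531.5586 m^2/s^2
R_v = 531.5586 / 0.49
R_v = 1084.8 m

1084.8


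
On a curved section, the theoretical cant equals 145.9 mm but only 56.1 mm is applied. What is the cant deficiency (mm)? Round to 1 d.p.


Cant deficiency = equilibrium cant - actual cant
CD = 145.9 - 56.1
CD = 89.8 mm

89.8


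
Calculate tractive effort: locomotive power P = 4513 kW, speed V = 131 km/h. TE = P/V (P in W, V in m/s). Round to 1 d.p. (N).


Convert: P = 4513 kW = 4513000 W
V = 131 / 3.6 = 36.3889 m/s
TE = 4513000 / 36.3889
TE = 124021.4 N

124021.4


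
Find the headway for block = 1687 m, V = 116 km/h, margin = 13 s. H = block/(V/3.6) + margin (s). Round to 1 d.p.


V = 116 / 3.6 = 32.2222 m/s
Block traversal time = 1687 / 32.2222 = 52.3552 s
Headway = 52.3552 + 13
Headway = 65.4 s

65.4


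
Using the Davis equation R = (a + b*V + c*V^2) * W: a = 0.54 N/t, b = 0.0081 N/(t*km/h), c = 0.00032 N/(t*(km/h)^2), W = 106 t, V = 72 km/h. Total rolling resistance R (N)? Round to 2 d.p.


b*V = 0.0081 * 72 = 0.5832
c*V^2 = 0.00032 * 5184 = 1.65888
R_per_t = 0.54 + 0.5832 + 1.65888 = 2.78208 N/t
R_total = 2.78208 * 106 = 294.90 N

294.90


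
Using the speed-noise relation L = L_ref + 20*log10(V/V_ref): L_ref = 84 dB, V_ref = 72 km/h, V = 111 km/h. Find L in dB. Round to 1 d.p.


V/V_ref = 111 / 72 = 1.541667
log10(1.541667) = 0.18799
20 * 0.18799 = 3.7598
L = 84 + 3.7598 = 87.8 dB

87.8


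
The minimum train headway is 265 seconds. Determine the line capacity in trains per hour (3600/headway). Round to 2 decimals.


Capacity = 3600 / headway
Capacity = 3600 / 265
Capacity = 13.58 trains/hour

13.58


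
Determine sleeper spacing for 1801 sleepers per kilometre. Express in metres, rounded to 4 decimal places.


Spacing = 1000 m / number of sleepers
Spacing = 1000 / 1801
Spacing = 0.5552 m

0.5552


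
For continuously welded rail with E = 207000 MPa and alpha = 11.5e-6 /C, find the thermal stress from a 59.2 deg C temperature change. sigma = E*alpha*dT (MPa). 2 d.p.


sigma = E * alpha * dT
sigma = 207000 * 11.5e-6 * 59.2
sigma = 2.3805 * 59.2
sigma = 140.93 MPa

140.93


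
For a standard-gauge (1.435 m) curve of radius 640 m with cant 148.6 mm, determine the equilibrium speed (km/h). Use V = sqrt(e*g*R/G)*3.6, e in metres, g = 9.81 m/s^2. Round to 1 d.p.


Convert cant: e = 148.6 mm = 0.1486 m
V_ms = sqrt(0.1486 * 9.81 * 640 / 1.435)
V_ms = sqrt(650.153477) = 25.4981 m/s
V = 25.4981 * 3.6 = 91.8 km/h

91.8


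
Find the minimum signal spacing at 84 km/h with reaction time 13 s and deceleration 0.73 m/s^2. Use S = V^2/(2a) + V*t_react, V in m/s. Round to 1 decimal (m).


V = 84 / 3.6 = 23.3333 m/s
Braking distance = 23.3333^2 / (2*0.73) = 372.9072 m
Sighting distance = 23.3333 * 13 = 303.3333 m
S = 372.9072 + 303.3333 = 676.2 m

676.2


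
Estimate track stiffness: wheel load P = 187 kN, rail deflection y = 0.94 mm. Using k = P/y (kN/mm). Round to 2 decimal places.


Track stiffness k = P / y
k = 187 / 0.94
k = 198.94 kN/mm

198.94


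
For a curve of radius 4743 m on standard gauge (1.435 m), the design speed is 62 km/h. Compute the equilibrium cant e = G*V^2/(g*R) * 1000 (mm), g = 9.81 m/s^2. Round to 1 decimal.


Convert speed: V = 62 / 3.6 = 17.2222 m/s
Apply formula: e = 1.435 * 17.2222^2 / (9.81 * 4743)
e = 1.435 * 296.6049 / 46528.83
e = 0.009148 m = 9.1 mm

9.1


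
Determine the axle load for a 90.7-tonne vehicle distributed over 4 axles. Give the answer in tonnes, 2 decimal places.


Load per axle = total weight / number of axles
Load = 90.7 / 4
Load = 22.68 tonnes

22.68


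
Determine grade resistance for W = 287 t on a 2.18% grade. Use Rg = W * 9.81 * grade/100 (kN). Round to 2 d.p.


Rg = W * 9.81 * grade / 100
Rg = 287 * 9.81 * 2.18 / 100
Rg = 2815.47 * 0.0218
Rg = 61.38 kN

61.38


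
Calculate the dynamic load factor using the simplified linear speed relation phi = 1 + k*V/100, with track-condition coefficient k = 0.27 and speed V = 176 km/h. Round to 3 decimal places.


phi = 1 + k * V / 100
phi = 1 + 0.27 * 176 / 100
phi = 1 + 0.4752
phi = 1.475

1.475


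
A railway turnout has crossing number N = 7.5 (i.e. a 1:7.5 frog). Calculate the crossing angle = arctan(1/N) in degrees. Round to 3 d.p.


1/N = 1/7.5 = 0.133333
angle = arctan(0.133333) = 0.132552 rad
angle = 0.132552 * 180/pi = 7.595 degrees

7.595


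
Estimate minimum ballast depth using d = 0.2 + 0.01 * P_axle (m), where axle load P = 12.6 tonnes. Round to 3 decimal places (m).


d = 0.2 + 0.01 * 12.6
d = 0.2 + 0.126
d = 0.326 m

0.326


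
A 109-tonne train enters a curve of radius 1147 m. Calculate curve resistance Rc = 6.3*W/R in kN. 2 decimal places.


Rc = 6.3 * W / R
Rc = 6.3 * 109 / 1147
Rc = 686.7 / 1147
Rc = 0.60 kN

0.60


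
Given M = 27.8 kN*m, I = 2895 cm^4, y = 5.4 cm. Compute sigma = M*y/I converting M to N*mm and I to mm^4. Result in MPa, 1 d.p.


Convert units:
M = 27.8 kN*m = 27800000 N*mm
y = 5.4 cm = 54 mm
I = 2895 cm^4 = 28950000 mm^4
sigma = 27800000 * 54 / 28950000
sigma = 51.9 MPa

51.9


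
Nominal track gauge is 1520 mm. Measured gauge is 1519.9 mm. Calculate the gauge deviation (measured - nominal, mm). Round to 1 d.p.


Deviation = measured - nominal
Deviation = 1519.9 - 1520
Deviation = -0.1 mm

-0.1


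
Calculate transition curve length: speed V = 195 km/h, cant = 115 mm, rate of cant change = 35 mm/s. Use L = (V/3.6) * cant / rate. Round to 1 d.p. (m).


Convert speed: V = 195 / 3.6 = 54.1667 m/s
L = 54.1667 * 115 / 35
L = 6229.1667 / 35
L = 178.0 m

178.0


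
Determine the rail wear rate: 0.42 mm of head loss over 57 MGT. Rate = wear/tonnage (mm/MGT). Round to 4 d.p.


Wear rate = total wear / cumulative tonnage
Rate = 0.42 / 57
Rate = 0.0074 mm/MGT

0.0074


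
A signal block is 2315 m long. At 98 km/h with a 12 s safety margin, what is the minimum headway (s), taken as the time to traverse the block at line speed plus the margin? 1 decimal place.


V = 98 / 3.6 = 27.2222 m/s
Block traversal time = 2315 / 27.2222 = 85.0408 s
Headway = 85.0408 + 12
Headway = 97.0 s

97.0


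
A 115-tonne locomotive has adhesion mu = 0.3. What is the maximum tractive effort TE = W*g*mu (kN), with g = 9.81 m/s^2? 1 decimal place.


TE_max = W * g * mu
TE_max = 115 * 9.81 * 0.3
TE_max = 1128.15 * 0.3
TE_max = 338.4 kN

338.4


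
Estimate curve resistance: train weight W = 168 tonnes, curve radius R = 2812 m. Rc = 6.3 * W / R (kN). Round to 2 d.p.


Rc = 6.3 * W / R
Rc = 6.3 * 168 / 2812
Rc = 1058.4 / 2812
Rc = 0.38 kN

0.38


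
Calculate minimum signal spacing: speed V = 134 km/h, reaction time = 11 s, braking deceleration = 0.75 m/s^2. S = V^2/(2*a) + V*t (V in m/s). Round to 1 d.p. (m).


V = 134 / 3.6 = 37.2222 m/s
Braking distance = 37.2222^2 / (2*0.75) = 923.6626 m
Sighting distance = 37.2222 * 11 = 409.4444 m
S = 923.6626 + 409.4444 = 1333.1 m

1333.1


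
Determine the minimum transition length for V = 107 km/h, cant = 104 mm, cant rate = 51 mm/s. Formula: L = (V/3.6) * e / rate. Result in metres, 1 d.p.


Convert speed: V = 107 / 3.6 = 29.7222 m/s
L = 29.7222 * 104 / 51
L = 3091.1111 / 51
L = 60.6 m

60.6


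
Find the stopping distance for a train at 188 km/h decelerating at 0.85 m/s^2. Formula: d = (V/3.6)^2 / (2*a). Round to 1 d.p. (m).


Convert speed: V = 188 / 3.6 = 52.2222 m/s
V^2 = 2727.1605
d = 2727.1605 / (2 * 0.85)
d = 2727.1605 / 1.7
d = 1604.2 m

1604.2


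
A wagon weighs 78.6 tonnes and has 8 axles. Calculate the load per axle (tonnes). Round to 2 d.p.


Load per axle = total weight / number of axles
Load = 78.6 / 8
Load = 9.83 tonnes

9.83


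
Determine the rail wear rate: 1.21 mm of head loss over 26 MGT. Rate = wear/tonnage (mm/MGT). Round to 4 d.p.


Wear rate = total wear / cumulative tonnage
Rate = 1.21 / 26
Rate = 0.0465 mm/MGT

0.0465


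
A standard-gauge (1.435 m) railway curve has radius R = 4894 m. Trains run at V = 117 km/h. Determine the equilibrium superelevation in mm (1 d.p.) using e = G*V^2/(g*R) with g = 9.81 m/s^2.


Convert speed: V = 117 / 3.6 = 32.5 m/s
Apply formula: e = 1.435 * 32.5^2 / (9.81 * 4894)
e = 1.435 * 1056.25 / 48010.14
e = 0.031571 m = 31.6 mm

31.6


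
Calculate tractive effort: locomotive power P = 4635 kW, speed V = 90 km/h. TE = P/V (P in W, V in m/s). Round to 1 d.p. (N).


Convert: P = 4635 kW = 4635000 W
V = 90 / 3.6 = 25.0 m/s
TE = 4635000 / 25.0
TE = 185400.0 N

185400.0


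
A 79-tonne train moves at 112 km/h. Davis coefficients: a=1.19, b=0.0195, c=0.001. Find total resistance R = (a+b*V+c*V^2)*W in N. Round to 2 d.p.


b*V = 0.0195 * 112 = 2.184
c*V^2 = 0.001 * 12544 = 12.544
R_per_t = 1.19 + 2.184 + 12.544 = 15.918 N/t
R_total = 15.918 * 79 = 1257.52 N

1257.52


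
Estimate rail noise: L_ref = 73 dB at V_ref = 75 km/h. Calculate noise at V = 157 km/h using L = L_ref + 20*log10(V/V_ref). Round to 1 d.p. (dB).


V/V_ref = 157 / 75 = 2.093333
log10(2.093333) = 0.320838
20 * 0.320838 = 6.4168
L = 73 + 6.4168 = 79.4 dB

79.4


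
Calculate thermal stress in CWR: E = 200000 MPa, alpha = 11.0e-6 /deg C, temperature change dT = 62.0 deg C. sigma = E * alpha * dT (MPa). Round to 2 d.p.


sigma = E * alpha * dT
sigma = 200000 * 11.0e-6 * 62.0
sigma = 2.2 * 62.0
sigma = 136.40 MPa

136.40


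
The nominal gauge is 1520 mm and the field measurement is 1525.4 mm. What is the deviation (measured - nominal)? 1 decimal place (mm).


Deviation = measured - nominal
Deviation = 1525.4 - 1520
Deviation = 5.4 mm

5.4


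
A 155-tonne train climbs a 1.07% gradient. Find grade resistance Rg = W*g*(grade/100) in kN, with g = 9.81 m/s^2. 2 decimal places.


Rg = W * 9.81 * grade / 100
Rg = 155 * 9.81 * 1.07 / 100
Rg = 1520.55 * 0.0107
Rg = 16.27 kN

16.27


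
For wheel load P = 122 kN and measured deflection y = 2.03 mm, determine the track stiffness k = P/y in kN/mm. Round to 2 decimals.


Track stiffness k = P / y
k = 122 / 2.03
k = 60.10 kN/mm

60.10


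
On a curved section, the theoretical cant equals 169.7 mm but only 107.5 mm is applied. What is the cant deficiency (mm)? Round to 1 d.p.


Cant deficiency = equilibrium cant - actual cant
CD = 169.7 - 107.5
CD = 62.2 mm

62.2


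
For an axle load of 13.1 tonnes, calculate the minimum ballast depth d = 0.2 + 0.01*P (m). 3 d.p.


d = 0.2 + 0.01 * 13.1
d = 0.2 + 0.131
d = 0.331 m

0.331


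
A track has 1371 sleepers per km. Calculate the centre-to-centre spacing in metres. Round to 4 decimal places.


Spacing = 1000 m / number of sleepers
Spacing = 1000 / 1371
Spacing = 0.7294 m

0.7294


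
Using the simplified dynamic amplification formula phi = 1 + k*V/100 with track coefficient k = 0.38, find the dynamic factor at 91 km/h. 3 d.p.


phi = 1 + k * V / 100
phi = 1 + 0.38 * 91 / 100
phi = 1 + 0.3458
phi = 1.346

1.346


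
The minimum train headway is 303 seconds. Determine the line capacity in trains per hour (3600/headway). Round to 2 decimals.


Capacity = 3600 / headway
Capacity = 3600 / 303
Capacity = 11.88 trains/hour

11.88


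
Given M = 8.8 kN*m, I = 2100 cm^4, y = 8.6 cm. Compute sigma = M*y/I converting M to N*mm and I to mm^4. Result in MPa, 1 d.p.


Convert units:
M = 8.8 kN*m = 8800000 N*mm
y = 8.6 cm = 86 mm
I = 2100 cm^4 = 21000000 mm^4
sigma = 8800000 * 86 / 21000000
sigma = 36.0 MPa

36.0


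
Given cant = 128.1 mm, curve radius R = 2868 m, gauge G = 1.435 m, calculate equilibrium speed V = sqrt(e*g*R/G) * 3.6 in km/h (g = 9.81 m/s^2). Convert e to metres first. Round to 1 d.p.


Convert cant: e = 128.1 mm = 0.1281 m
V_ms = sqrt(0.1281 * 9.81 * 2868 / 1.435)
V_ms = sqrt(2511.570556) = 50.1156 m/s
V = 50.1156 * 3.6 = 180.4 km/h

180.4


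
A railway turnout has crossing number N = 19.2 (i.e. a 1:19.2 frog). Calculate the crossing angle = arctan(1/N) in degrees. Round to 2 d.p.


1/N = 1/19.2 = 0.052083
angle = arctan(0.052083) = 0.052036 rad
angle = 0.052036 * 180/pi = 2.98 degrees

2.98


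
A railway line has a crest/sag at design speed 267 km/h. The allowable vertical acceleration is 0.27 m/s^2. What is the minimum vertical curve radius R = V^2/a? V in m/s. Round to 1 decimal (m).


Convert speed: V = 267 / 3.6 = 74.1667 m/s
V^2 = 5500.6944 m^2/s^2
R_v = 5500.6944 / 0.27
R_v = 20372.9 m

20372.9


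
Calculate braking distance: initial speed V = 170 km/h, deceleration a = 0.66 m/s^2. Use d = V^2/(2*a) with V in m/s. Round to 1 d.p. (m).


Convert speed: V = 170 / 3.6 = 47.2222 m/s
V^2 = 2229.9383
d = 2229.9383 / (2 * 0.66)
d = 2229.9383 / 1.32
d = 1689.3 m

1689.3


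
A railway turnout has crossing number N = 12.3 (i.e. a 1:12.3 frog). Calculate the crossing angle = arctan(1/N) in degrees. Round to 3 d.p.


1/N = 1/12.3 = 0.081301
angle = arctan(0.081301) = 0.081122 rad
angle = 0.081122 * 180/pi = 4.648 degrees

4.648


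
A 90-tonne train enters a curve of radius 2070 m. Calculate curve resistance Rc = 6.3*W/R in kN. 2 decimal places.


Rc = 6.3 * W / R
Rc = 6.3 * 90 / 2070
Rc = 567.0 / 2070
Rc = 0.27 kN

0.27


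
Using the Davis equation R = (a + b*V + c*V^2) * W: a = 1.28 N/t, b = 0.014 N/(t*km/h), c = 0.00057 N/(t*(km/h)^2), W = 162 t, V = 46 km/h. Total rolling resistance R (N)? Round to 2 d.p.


b*V = 0.014 * 46 = 0.644
c*V^2 = 0.00057 * 2116 = 1.20612
R_per_t = 1.28 + 0.644 + 1.20612 = 3.13012 N/t
R_total = 3.13012 * 162 = 507.08 N

507.08


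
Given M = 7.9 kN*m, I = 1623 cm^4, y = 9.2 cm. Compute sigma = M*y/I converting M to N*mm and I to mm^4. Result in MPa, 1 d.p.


Convert units:
M = 7.9 kN*m = 7900000 N*mm
y = 9.2 cm = 92 mm
I = 1623 cm^4 = 16230000 mm^4
sigma = 7900000 * 92 / 16230000
sigma = 44.8 MPa

44.8


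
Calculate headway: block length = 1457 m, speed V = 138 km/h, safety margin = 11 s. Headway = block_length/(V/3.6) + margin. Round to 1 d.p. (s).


V = 138 / 3.6 = 38.3333 m/s
Block traversal time = 1457 / 38.3333 = 38.0087 s
Headway = 38.0087 + 11
Headway = 49.0 s

49.0


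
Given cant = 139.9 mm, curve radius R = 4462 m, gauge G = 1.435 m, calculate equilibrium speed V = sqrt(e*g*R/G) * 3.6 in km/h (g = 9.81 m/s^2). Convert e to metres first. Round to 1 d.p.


Convert cant: e = 139.9 mm = 0.1399 m
V_ms = sqrt(0.1399 * 9.81 * 4462 / 1.435)
V_ms = sqrt(4267.410159) = 65.3254 m/s
V = 65.3254 * 3.6 = 235.2 km/h

235.2


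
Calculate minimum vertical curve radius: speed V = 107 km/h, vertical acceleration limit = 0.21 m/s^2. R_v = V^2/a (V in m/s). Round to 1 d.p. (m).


Convert speed: V = 107 / 3.6 = 29.7222 m/s
V^2 = 883.4105 m^2/s^2
R_v = 883.4105 / 0.21
R_v = 4206.7 m

4206.7


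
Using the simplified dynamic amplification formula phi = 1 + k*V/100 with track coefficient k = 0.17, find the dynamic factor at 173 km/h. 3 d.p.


phi = 1 + k * V / 100
phi = 1 + 0.17 * 173 / 100
phi = 1 + 0.2941
phi = 1.294

1.294
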